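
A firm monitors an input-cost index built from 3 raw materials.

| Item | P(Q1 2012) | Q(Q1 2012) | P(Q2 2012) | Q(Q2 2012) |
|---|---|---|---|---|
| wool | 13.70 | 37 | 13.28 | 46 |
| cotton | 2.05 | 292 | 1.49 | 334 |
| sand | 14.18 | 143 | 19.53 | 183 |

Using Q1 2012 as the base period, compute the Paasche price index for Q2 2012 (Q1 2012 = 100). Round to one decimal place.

119.8

Paasche price index uses current-period quantities as weights.
ΣP(Q2 2012)·Q(Q2 2012) = 13.28×46 + 1.49×334 + 19.53×183 = 610.88 + 497.66 + 3573.99 = 4682.53
ΣP(Q1 2012)·Q(Q2 2012) = 13.70×46 + 2.05×334 + 14.18×183 = 630.2 + 684.7 + 2594.94 = 3909.84
Index = 4682.53 / 3909.84 × 100 = 119.7627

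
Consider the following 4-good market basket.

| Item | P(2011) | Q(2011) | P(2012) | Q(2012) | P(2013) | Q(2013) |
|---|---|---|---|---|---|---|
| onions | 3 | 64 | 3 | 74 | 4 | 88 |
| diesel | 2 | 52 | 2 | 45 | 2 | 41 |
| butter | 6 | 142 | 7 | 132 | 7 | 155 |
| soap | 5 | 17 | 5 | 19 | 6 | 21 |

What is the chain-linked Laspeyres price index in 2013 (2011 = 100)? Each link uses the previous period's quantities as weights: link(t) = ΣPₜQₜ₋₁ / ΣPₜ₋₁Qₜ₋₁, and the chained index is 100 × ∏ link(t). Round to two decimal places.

Link 2011→2012:
ΣP(2012)Q(2011) = 3×64 + 2×52 + 7×142 + 5×17 = 192 + 104 + 994 + 85 = 1375
ΣP(2011)Q(2011) = 3×64 + 2×52 + 6×142 + 5×17 = 192 + 104 + 852 + 85 = 1233
link = 1375/1233 = 1.115166
Link 2012→2013:
ΣP(2013)Q(2012) = 4×74 + 2×45 + 7×132 + 6×19 = 296 + 90 + 924 + 114 = 1424
ΣP(2012)Q(2012) = 3×74 + 2×45 + 7×132 + 5×19 = 222 + 90 + 924 + 95 = 1331
link = 1424/1331 = 1.069872
Chained index = 100 × 1.115166 × 1.069872 = 119.3085

119.31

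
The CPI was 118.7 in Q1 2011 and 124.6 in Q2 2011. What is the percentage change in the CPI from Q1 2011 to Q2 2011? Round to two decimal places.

4.97%

Change = (124.6 − 118.7) / 118.7 × 100
       = 5.9 / 118.7 × 100 = 4.9705%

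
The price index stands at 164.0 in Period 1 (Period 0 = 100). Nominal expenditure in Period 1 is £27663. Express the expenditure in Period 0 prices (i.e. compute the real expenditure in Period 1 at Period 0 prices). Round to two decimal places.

Real = Nominal ÷ (Index/100) = 27663 ÷ (164.0/100)
     = 27663 ÷ 1.640 = 16867.6829

16867.68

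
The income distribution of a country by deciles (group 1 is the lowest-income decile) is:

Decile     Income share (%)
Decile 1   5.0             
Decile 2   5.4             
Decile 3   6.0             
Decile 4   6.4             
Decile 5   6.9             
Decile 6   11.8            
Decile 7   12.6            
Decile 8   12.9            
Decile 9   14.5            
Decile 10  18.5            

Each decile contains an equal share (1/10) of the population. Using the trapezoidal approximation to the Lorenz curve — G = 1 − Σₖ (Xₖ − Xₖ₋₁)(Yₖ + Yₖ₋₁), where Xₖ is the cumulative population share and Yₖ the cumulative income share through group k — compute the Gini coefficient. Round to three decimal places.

0.243

Cumulative income shares Yₖ: 0.0500, 0.1040, 0.1640, 0.2280, 0.2970, 0.4150, 0.5410, 0.6700, 0.8150, 1.0000
Σ (Xₖ−Xₖ₋₁)(Yₖ+Yₖ₋₁) = (1/10)(0.0500+0.0000) + (1/10)(0.1040+0.0500) + (1/10)(0.1640+0.1040) + (1/10)(0.2280+0.1640) + (1/10)(0.2970+0.2280) + (1/10)(0.4150+0.2970) + (1/10)(0.5410+0.4150) + (1/10)(0.6700+0.5410) + (1/10)(0.8150+0.6700) + (1/10)(1.0000+0.8150)
  = 0.0050 + 0.0154 + 0.0268 + 0.0392 + 0.0525 + 0.0712 + 0.0956 + 0.1211 + 0.1485 + 0.1815 = 0.7568
G = 1 − 0.7568 = 0.2432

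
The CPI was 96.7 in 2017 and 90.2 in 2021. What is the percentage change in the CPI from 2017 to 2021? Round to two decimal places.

Change = (90.2 − 96.7) / 96.7 × 100
       = -6.5 / 96.7 × 100 = -6.7218%

-6.72%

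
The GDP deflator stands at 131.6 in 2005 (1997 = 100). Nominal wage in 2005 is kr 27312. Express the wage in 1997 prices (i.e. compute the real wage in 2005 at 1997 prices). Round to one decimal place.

20753.8

Real = Nominal ÷ (Index/100) = 27312 ÷ (131.6/100)
     = 27312 ÷ 1.316 = 20753.7994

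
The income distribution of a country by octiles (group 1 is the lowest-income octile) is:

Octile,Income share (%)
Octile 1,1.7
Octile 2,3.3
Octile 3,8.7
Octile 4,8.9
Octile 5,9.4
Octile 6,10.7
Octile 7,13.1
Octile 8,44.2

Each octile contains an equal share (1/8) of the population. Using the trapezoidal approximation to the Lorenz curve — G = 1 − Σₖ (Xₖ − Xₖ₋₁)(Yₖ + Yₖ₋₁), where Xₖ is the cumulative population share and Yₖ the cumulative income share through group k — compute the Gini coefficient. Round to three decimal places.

Cumulative income shares Yₖ: 0.0170, 0.0500, 0.1370, 0.2260, 0.3200, 0.4270, 0.5580, 1.0000
Σ (Xₖ−Xₖ₋₁)(Yₖ+Yₖ₋₁) = (1/8)(0.0170+0.0000) + (1/8)(0.0500+0.0170) + (1/8)(0.1370+0.0500) + (1/8)(0.2260+0.1370) + (1/8)(0.3200+0.2260) + (1/8)(0.4270+0.3200) + (1/8)(0.5580+0.4270) + (1/8)(1.0000+0.5580)
  = 0.0021 + 0.0084 + 0.0234 + 0.0454 + 0.0683 + 0.0934 + 0.1231 + 0.1948 = 0.5588
G = 1 − 0.5588 = 0.4412

0.441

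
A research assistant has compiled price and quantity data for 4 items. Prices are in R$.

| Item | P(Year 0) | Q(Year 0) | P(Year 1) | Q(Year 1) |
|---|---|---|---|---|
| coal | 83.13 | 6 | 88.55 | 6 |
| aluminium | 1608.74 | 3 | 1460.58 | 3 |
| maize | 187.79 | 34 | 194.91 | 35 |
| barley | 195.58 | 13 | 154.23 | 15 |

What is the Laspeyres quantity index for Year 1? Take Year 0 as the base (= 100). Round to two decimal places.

Laspeyres quantity index uses base-period prices as weights.
ΣP(Year 0)·Q(Year 1) = 83.13×6 + 1608.74×3 + 187.79×35 + 195.58×15 = 498.78 + 4826.22 + 6572.65 + 2933.7 = 14831.35
ΣP(Year 0)·Q(Year 0) = 83.13×6 + 1608.74×3 + 187.79×34 + 195.58×13 = 498.78 + 4826.22 + 6384.86 + 2542.54 = 14252.4
Index = 14831.35 / 14252.4 × 100 = 104.0621

104.06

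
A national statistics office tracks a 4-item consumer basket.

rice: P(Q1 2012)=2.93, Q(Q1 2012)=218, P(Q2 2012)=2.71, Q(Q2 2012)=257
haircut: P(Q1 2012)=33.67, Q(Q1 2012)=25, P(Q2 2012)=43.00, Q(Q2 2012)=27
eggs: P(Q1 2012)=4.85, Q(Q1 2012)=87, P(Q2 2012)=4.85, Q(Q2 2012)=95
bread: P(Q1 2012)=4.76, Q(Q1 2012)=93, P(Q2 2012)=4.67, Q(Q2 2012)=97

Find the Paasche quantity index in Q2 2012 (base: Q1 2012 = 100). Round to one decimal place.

109.9

Paasche quantity index uses current-period prices as weights.
ΣP(Q2 2012)·Q(Q2 2012) = 2.71×257 + 43.00×27 + 4.85×95 + 4.67×97 = 696.47 + 1161 + 460.75 + 452.99 = 2771.21
ΣP(Q2 2012)·Q(Q1 2012) = 2.71×218 + 43.00×25 + 4.85×87 + 4.67×93 = 590.78 + 1075 + 421.95 + 434.31 = 2522.04
Index = 2771.21 / 2522.04 × 100 = 109.8797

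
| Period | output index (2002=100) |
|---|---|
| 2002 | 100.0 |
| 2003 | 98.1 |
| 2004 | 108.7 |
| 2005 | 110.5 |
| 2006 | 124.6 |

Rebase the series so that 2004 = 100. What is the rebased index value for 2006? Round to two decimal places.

Rebased(2006) = 124.6 / 108.7 × 100 = 114.6274

114.63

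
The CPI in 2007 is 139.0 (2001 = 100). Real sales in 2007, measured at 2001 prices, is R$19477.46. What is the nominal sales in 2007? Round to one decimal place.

27073.7

Nominal = Real × (Index/100) = 19477.46 × (139.0/100)
        = 19477.46 × 1.390 = 27073.6694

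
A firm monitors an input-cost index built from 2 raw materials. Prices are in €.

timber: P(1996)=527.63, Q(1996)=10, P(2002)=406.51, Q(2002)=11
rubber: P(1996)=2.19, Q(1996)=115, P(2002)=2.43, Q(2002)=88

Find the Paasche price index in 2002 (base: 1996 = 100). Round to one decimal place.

Paasche price index uses current-period quantities as weights.
ΣP(2002)·Q(2002) = 406.51×11 + 2.43×88 = 4471.61 + 213.84 = 4685.45
ΣP(1996)·Q(2002) = 527.63×11 + 2.19×88 = 5803.93 + 192.72 = 5996.65
Index = 4685.45 / 5996.65 × 100 = 78.1345

78.1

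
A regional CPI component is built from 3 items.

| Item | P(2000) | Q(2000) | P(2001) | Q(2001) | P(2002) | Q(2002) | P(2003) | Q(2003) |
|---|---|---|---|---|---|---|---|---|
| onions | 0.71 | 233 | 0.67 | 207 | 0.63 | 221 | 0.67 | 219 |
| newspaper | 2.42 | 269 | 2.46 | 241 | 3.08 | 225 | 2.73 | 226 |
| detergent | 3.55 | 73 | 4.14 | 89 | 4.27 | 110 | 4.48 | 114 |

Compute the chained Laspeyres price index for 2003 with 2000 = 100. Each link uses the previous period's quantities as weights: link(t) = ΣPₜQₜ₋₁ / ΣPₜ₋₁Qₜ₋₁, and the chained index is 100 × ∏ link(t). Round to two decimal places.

114.33

Link 2000→2001:
ΣP(2001)Q(2000) = 0.67×233 + 2.46×269 + 4.14×73 = 156.11 + 661.74 + 302.22 = 1120.07
ΣP(2000)Q(2000) = 0.71×233 + 2.42×269 + 3.55×73 = 165.43 + 650.98 + 259.15 = 1075.56
link = 1120.07/1075.56 = 1.041383
Link 2001→2002:
ΣP(2002)Q(2001) = 0.63×207 + 3.08×241 + 4.27×89 = 130.41 + 742.28 + 380.03 = 1252.72
ΣP(2001)Q(2001) = 0.67×207 + 2.46×241 + 4.14×89 = 138.69 + 592.86 + 368.46 = 1100.01
link = 1252.72/1100.01 = 1.138826
Link 2002→2003:
ΣP(2003)Q(2002) = 0.67×221 + 2.73×225 + 4.48×110 = 148.07 + 614.25 + 492.8 = 1255.12
ΣP(2002)Q(2002) = 0.63×221 + 3.08×225 + 4.27×110 = 139.23 + 693 + 469.7 = 1301.93
link = 1255.12/1301.93 = 0.964046
Chained index = 100 × 1.041383 × 1.138826 × 0.964046 = 114.3314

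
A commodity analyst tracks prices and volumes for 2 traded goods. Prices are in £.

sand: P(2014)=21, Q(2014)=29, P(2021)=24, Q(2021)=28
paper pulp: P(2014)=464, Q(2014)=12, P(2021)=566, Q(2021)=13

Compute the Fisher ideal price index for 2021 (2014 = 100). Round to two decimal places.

Laspeyres component (base-period weights):
ΣP(2021)Q(2014) = 24×29 + 566×12 = 696 + 6792 = 7488
ΣP(2014)Q(2014) = 21×29 + 464×12 = 609 + 5568 = 6177
L = 7488 / 6177 × 100 = 121.2239
Paasche component (current-period weights):
ΣP(2021)Q(2021) = 24×28 + 566×13 = 672 + 7358 = 8030
ΣP(2014)Q(2021) = 21×28 + 464×13 = 588 + 6032 = 6620
P = 8030 / 6620 × 100 = 121.2991
Fisher = √(L × P) = √(121.2239 × 121.2991) = 121.2615

121.26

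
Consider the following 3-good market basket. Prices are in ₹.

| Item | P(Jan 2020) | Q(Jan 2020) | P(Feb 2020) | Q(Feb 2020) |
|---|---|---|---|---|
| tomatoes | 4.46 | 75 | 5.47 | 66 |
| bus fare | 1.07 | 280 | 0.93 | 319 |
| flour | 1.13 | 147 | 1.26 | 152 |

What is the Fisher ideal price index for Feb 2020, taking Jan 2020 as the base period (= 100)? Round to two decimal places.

106.06

Laspeyres component (base-period weights):
ΣP(Feb 2020)Q(Jan 2020) = 5.47×75 + 0.93×280 + 1.26×147 = 410.25 + 260.4 + 185.22 = 855.87
ΣP(Jan 2020)Q(Jan 2020) = 4.46×75 + 1.07×280 + 1.13×147 = 334.5 + 299.6 + 166.11 = 800.21
L = 855.87 / 800.21 × 100 = 106.9557
Paasche component (current-period weights):
ΣP(Feb 2020)Q(Feb 2020) = 5.47×66 + 0.93×319 + 1.26×152 = 361.02 + 296.67 + 191.52 = 849.21
ΣP(Jan 2020)Q(Feb 2020) = 4.46×66 + 1.07×319 + 1.13×152 = 294.36 + 341.33 + 171.76 = 807.45
P = 849.21 / 807.45 × 100 = 105.1718
Fisher = √(L × P) = √(106.9557 × 105.1718) = 106.0600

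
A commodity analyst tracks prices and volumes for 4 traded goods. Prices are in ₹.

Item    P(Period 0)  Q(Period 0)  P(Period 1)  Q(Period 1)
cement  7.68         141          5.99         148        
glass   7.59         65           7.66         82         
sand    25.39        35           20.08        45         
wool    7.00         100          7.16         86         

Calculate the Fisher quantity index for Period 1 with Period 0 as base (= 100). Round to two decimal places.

110.29

Laspeyres component (base-period weights):
ΣP(Period 0)Q(Period 1) = 7.68×148 + 7.59×82 + 25.39×45 + 7.00×86 = 1136.64 + 622.38 + 1142.55 + 602 = 3503.57
ΣP(Period 0)Q(Period 0) = 7.68×141 + 7.59×65 + 25.39×35 + 7.00×100 = 1082.88 + 493.35 + 888.65 + 700 = 3164.88
L = 3503.57 / 3164.88 × 100 = 110.7015
Paasche component (current-period weights):
ΣP(Period 1)Q(Period 1) = 5.99×148 + 7.66×82 + 20.08×45 + 7.16×86 = 886.52 + 628.12 + 903.6 + 615.76 = 3034
ΣP(Period 1)Q(Period 0) = 5.99×141 + 7.66×65 + 20.08×35 + 7.16×100 = 844.59 + 497.9 + 702.8 + 716 = 2761.29
P = 3034 / 2761.29 × 100 = 109.8762
Fisher = √(L × P) = √(110.7015 × 109.8762) = 110.2881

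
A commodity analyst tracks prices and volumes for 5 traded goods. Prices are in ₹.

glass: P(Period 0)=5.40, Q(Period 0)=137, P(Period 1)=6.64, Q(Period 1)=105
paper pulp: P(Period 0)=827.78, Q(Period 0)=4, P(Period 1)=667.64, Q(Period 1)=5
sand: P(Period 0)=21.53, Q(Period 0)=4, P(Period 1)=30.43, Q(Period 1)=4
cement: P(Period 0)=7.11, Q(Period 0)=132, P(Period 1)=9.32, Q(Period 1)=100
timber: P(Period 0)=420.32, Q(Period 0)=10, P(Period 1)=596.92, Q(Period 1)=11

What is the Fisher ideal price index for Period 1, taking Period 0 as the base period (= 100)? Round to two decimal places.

Laspeyres component (base-period weights):
ΣP(Period 1)Q(Period 0) = 6.64×137 + 667.64×4 + 30.43×4 + 9.32×132 + 596.92×10 = 909.68 + 2670.56 + 121.72 + 1230.24 + 5969.2 = 10901.4
ΣP(Period 0)Q(Period 0) = 5.40×137 + 827.78×4 + 21.53×4 + 7.11×132 + 420.32×10 = 739.8 + 3311.12 + 86.12 + 938.52 + 4203.2 = 9278.76
L = 10901.4 / 9278.76 × 100 = 117.4877
Paasche component (current-period weights):
ΣP(Period 1)Q(Period 1) = 6.64×105 + 667.64×5 + 30.43×4 + 9.32×100 + 596.92×11 = 697.2 + 3338.2 + 121.72 + 932 + 6566.12 = 11655.24
ΣP(Period 0)Q(Period 1) = 5.40×105 + 827.78×5 + 21.53×4 + 7.11×100 + 420.32×11 = 567 + 4138.9 + 86.12 + 711 + 4623.52 = 10126.54
P = 11655.24 / 10126.54 × 100 = 115.0960
Fisher = √(L × P) = √(117.4877 × 115.0960) = 116.2857

116.29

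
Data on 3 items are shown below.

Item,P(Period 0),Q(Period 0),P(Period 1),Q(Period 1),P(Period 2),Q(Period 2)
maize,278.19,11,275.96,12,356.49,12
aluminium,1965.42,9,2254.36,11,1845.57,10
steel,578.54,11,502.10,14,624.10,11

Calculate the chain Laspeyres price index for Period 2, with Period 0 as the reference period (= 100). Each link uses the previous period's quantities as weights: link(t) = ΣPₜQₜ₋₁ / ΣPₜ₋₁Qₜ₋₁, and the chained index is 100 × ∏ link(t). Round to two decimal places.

100.88

Link Period 0→Period 1:
ΣP(Period 1)Q(Period 0) = 275.96×11 + 2254.36×9 + 502.10×11 = 3035.56 + 20289.24 + 5523.1 = 28847.9
ΣP(Period 0)Q(Period 0) = 278.19×11 + 1965.42×9 + 578.54×11 = 3060.09 + 17688.78 + 6363.94 = 27112.81
link = 28847.9/27112.81 = 1.063995
Link Period 1→Period 2:
ΣP(Period 2)Q(Period 1) = 356.49×12 + 1845.57×11 + 624.10×14 = 4277.88 + 20301.27 + 8737.4 = 33316.55
ΣP(Period 1)Q(Period 1) = 275.96×12 + 2254.36×11 + 502.10×14 = 3311.52 + 24797.96 + 7029.4 = 35138.88
link = 33316.55/35138.88 = 0.948139
Chained index = 100 × 1.063995 × 0.948139 = 100.8816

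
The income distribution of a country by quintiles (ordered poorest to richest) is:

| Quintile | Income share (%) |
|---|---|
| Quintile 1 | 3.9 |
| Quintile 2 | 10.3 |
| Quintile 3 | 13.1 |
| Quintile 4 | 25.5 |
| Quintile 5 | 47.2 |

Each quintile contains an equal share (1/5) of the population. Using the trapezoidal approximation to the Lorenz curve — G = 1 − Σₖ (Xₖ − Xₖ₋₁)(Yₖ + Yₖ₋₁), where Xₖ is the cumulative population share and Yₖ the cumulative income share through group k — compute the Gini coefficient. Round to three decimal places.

Cumulative income shares Yₖ: 0.0390, 0.1420, 0.2730, 0.5280, 1.0000
Σ (Xₖ−Xₖ₋₁)(Yₖ+Yₖ₋₁) = (1/5)(0.0390+0.0000) + (1/5)(0.1420+0.0390) + (1/5)(0.2730+0.1420) + (1/5)(0.5280+0.2730) + (1/5)(1.0000+0.5280)
  = 0.0078 + 0.0362 + 0.0830 + 0.1602 + 0.3056 = 0.5928
G = 1 − 0.5928 = 0.4072

0.407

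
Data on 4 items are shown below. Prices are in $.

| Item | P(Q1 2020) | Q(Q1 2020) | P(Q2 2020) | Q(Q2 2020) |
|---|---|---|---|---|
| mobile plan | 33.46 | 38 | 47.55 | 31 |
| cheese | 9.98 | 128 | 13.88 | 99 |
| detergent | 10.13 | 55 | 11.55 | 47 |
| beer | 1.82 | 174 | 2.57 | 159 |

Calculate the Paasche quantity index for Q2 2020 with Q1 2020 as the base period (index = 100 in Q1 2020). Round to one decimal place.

81.4

Paasche quantity index uses current-period prices as weights.
ΣP(Q2 2020)·Q(Q2 2020) = 47.55×31 + 13.88×99 + 11.55×47 + 2.57×159 = 1474.05 + 1374.12 + 542.85 + 408.63 = 3799.65
ΣP(Q2 2020)·Q(Q1 2020) = 47.55×38 + 13.88×128 + 11.55×55 + 2.57×174 = 1806.9 + 1776.64 + 635.25 + 447.18 = 4665.97
Index = 3799.65 / 4665.97 × 100 = 81.4332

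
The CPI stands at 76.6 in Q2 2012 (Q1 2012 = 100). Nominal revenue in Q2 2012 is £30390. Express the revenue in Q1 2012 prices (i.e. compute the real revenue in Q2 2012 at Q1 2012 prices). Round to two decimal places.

Real = Nominal ÷ (Index/100) = 30390 ÷ (76.6/100)
     = 30390 ÷ 0.766 = 39673.6292

39673.63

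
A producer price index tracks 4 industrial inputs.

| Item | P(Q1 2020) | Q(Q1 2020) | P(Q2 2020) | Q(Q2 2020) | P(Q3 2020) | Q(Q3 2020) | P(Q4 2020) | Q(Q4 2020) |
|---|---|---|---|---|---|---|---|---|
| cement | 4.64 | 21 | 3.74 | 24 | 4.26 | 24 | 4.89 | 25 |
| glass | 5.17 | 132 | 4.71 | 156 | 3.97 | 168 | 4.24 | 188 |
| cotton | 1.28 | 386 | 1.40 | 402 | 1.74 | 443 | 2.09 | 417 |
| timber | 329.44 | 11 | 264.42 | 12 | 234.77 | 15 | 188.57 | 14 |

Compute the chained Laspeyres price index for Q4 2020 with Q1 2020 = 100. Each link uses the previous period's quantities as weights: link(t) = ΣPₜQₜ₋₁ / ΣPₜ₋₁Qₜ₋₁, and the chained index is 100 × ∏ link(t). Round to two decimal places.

71.31

Link Q1 2020→Q2 2020:
ΣP(Q2 2020)Q(Q1 2020) = 3.74×21 + 4.71×132 + 1.40×386 + 264.42×11 = 78.54 + 621.72 + 540.4 + 2908.62 = 4149.28
ΣP(Q1 2020)Q(Q1 2020) = 4.64×21 + 5.17×132 + 1.28×386 + 329.44×11 = 97.44 + 682.44 + 494.08 + 3623.84 = 4897.8
link = 4149.28/4897.8 = 0.847172
Link Q2 2020→Q3 2020:
ΣP(Q3 2020)Q(Q2 2020) = 4.26×24 + 3.97×156 + 1.74×402 + 234.77×12 = 102.24 + 619.32 + 699.48 + 2817.24 = 4238.28
ΣP(Q2 2020)Q(Q2 2020) = 3.74×24 + 4.71×156 + 1.40×402 + 264.42×12 = 89.76 + 734.76 + 562.8 + 3173.04 = 4560.36
link = 4238.28/4560.36 = 0.929374
Link Q3 2020→Q4 2020:
ΣP(Q4 2020)Q(Q3 2020) = 4.89×24 + 4.24×168 + 2.09×443 + 188.57×15 = 117.36 + 712.32 + 925.87 + 2828.55 = 4584.1
ΣP(Q3 2020)Q(Q3 2020) = 4.26×24 + 3.97×168 + 1.74×443 + 234.77×15 = 102.24 + 666.96 + 770.82 + 3521.55 = 5061.57
link = 4584.1/5061.57 = 0.905668
Chained index = 100 × 0.847172 × 0.929374 × 0.905668 = 71.3068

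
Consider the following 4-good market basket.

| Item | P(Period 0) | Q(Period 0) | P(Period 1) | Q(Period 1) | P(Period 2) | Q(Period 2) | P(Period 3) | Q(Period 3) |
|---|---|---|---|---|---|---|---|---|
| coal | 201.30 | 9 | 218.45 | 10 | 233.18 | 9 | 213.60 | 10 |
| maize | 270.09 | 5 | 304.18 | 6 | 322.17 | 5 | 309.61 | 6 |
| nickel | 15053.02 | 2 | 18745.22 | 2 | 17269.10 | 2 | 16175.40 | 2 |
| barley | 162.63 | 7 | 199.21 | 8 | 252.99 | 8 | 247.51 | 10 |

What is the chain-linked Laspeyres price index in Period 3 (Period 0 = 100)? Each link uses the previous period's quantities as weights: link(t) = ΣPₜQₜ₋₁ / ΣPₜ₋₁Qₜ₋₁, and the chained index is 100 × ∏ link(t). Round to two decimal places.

109.52

Link Period 0→Period 1:
ΣP(Period 1)Q(Period 0) = 218.45×9 + 304.18×5 + 18745.22×2 + 199.21×7 = 1966.05 + 1520.9 + 37490.44 + 1394.47 = 42371.86
ΣP(Period 0)Q(Period 0) = 201.30×9 + 270.09×5 + 15053.02×2 + 162.63×7 = 1811.7 + 1350.45 + 30106.04 + 1138.41 = 34406.6
link = 42371.86/34406.6 = 1.231504
Link Period 1→Period 2:
ΣP(Period 2)Q(Period 1) = 233.18×10 + 322.17×6 + 17269.10×2 + 252.99×8 = 2331.8 + 1933.02 + 34538.2 + 2023.92 = 40826.94
ΣP(Period 1)Q(Period 1) = 218.45×10 + 304.18×6 + 18745.22×2 + 199.21×8 = 2184.5 + 1825.08 + 37490.44 + 1593.68 = 43093.7
link = 40826.94/43093.7 = 0.947399
Link Period 2→Period 3:
ΣP(Period 3)Q(Period 2) = 213.60×9 + 309.61×5 + 16175.40×2 + 247.51×8 = 1922.4 + 1548.05 + 32350.8 + 1980.08 = 37801.33
ΣP(Period 2)Q(Period 2) = 233.18×9 + 322.17×5 + 17269.10×2 + 252.99×8 = 2098.62 + 1610.85 + 34538.2 + 2023.92 = 40271.59
link = 37801.33/40271.59 = 0.938660
Chained index = 100 × 1.231504 × 0.947399 × 0.938660 = 109.5159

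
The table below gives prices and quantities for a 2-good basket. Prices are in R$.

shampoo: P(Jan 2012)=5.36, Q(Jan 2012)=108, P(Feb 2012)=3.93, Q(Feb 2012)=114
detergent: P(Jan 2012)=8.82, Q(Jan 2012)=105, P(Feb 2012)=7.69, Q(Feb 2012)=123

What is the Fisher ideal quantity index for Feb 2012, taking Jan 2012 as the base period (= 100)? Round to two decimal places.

112.92

Laspeyres component (base-period weights):
ΣP(Jan 2012)Q(Feb 2012) = 5.36×114 + 8.82×123 = 611.04 + 1084.86 = 1695.9
ΣP(Jan 2012)Q(Jan 2012) = 5.36×108 + 8.82×105 = 578.88 + 926.1 = 1504.98
L = 1695.9 / 1504.98 × 100 = 112.6859
Paasche component (current-period weights):
ΣP(Feb 2012)Q(Feb 2012) = 3.93×114 + 7.69×123 = 448.02 + 945.87 = 1393.89
ΣP(Feb 2012)Q(Jan 2012) = 3.93×108 + 7.69×105 = 424.44 + 807.45 = 1231.89
P = 1393.89 / 1231.89 × 100 = 113.1505
Fisher = √(L × P) = √(112.6859 × 113.1505) = 112.9180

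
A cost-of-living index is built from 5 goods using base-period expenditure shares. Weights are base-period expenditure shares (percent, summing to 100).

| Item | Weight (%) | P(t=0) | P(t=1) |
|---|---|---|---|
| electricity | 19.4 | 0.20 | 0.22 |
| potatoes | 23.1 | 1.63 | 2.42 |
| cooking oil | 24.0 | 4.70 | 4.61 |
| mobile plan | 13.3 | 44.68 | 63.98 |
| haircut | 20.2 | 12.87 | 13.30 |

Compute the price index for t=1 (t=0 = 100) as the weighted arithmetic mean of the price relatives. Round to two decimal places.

119.10

electricity: 19.4 × (0.22/0.20) = 19.4 × 1.100000 = 21.3400
potatoes: 23.1 × (2.42/1.63) = 23.1 × 1.484663 = 34.2957
cooking oil: 24.0 × (4.61/4.70) = 24.0 × 0.980851 = 23.5404
mobile plan: 13.3 × (63.98/44.68) = 13.3 × 1.431961 = 19.0451
haircut: 20.2 × (13.30/12.87) = 20.2 × 1.033411 = 20.8749
Index = Σ wᵢ·(p₁ᵢ/p₀ᵢ) = 21.3400 + 34.2957 + 23.5404 + 19.0451 + 20.8749 = 119.0961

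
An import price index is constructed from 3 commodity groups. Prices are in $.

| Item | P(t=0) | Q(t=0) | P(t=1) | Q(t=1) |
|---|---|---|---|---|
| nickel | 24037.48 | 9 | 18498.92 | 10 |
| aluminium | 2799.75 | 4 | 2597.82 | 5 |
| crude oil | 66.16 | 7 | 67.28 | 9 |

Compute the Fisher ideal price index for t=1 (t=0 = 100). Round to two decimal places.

Laspeyres component (base-period weights):
ΣP(t=1)Q(t=0) = 18498.92×9 + 2597.82×4 + 67.28×7 = 166490.28 + 10391.28 + 470.96 = 177352.52
ΣP(t=0)Q(t=0) = 24037.48×9 + 2799.75×4 + 66.16×7 = 216337.32 + 11199 + 463.12 = 227999.44
L = 177352.52 / 227999.44 × 100 = 77.7864
Paasche component (current-period weights):
ΣP(t=1)Q(t=1) = 18498.92×10 + 2597.82×5 + 67.28×9 = 184989.2 + 12989.1 + 605.52 = 198583.82
ΣP(t=0)Q(t=1) = 24037.48×10 + 2799.75×5 + 66.16×9 = 240374.8 + 13998.75 + 595.44 = 254968.99
P = 198583.82 / 254968.99 × 100 = 77.8855
Fisher = √(L × P) = √(77.7864 × 77.8855) = 77.8359

77.84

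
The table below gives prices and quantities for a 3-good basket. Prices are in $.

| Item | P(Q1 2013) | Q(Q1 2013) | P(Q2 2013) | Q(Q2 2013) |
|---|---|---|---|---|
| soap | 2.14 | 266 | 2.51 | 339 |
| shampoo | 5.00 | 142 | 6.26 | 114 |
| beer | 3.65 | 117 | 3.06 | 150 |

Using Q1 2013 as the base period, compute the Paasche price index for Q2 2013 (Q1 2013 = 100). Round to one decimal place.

Paasche price index uses current-period quantities as weights.
ΣP(Q2 2013)·Q(Q2 2013) = 2.51×339 + 6.26×114 + 3.06×150 = 850.89 + 713.64 + 459 = 2023.53
ΣP(Q1 2013)·Q(Q2 2013) = 2.14×339 + 5.00×114 + 3.65×150 = 725.46 + 570 + 547.5 = 1842.96
Index = 2023.53 / 1842.96 × 100 = 109.7978

109.8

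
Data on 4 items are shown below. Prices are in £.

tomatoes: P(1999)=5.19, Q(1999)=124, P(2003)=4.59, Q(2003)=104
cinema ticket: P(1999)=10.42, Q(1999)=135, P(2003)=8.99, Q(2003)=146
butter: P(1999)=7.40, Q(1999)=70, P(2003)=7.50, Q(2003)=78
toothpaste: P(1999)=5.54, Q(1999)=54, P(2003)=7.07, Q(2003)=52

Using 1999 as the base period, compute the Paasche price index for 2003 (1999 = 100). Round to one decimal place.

Paasche price index uses current-period quantities as weights.
ΣP(2003)·Q(2003) = 4.59×104 + 8.99×146 + 7.50×78 + 7.07×52 = 477.36 + 1312.54 + 585 + 367.64 = 2742.54
ΣP(1999)·Q(2003) = 5.19×104 + 10.42×146 + 7.40×78 + 5.54×52 = 539.76 + 1521.32 + 577.2 + 288.08 = 2926.36
Index = 2742.54 / 2926.36 × 100 = 93.7185

93.7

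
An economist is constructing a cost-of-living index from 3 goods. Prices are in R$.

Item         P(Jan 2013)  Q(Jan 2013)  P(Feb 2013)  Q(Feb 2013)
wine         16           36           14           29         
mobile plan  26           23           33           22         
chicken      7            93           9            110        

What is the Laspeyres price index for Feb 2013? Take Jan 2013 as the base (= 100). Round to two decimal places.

115.07

Laspeyres price index uses base-period quantities as weights.
ΣP(Feb 2013)·Q(Jan 2013) = 14×36 + 33×23 + 9×93 = 504 + 759 + 837 = 2100
ΣP(Jan 2013)·Q(Jan 2013) = 16×36 + 26×23 + 7×93 = 576 + 598 + 651 = 1825
Index = 2100 / 1825 × 100 = 115.0685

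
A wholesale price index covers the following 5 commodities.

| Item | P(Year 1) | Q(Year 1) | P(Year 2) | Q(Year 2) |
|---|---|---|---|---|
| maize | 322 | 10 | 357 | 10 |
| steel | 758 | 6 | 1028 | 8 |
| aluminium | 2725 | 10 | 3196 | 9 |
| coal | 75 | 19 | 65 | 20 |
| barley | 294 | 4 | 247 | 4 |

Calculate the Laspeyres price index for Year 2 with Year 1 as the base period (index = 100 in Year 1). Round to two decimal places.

116.75

Laspeyres price index uses base-period quantities as weights.
ΣP(Year 2)·Q(Year 1) = 357×10 + 1028×6 + 3196×10 + 65×19 + 247×4 = 3570 + 6168 + 31960 + 1235 + 988 = 43921
ΣP(Year 1)·Q(Year 1) = 322×10 + 758×6 + 2725×10 + 75×19 + 294×4 = 3220 + 4548 + 27250 + 1425 + 1176 = 37619
Index = 43921 / 37619 × 100 = 116.7522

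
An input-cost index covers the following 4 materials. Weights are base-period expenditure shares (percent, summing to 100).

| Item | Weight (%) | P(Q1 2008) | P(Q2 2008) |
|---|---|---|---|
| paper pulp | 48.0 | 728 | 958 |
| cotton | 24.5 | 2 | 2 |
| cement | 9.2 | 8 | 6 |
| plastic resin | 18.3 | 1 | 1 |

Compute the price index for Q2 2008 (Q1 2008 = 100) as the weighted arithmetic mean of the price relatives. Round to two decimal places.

paper pulp: 48.0 × (958/728) = 48.0 × 1.315934 = 63.1648
cotton: 24.5 × (2/2) = 24.5 × 1.000000 = 24.5000
cement: 9.2 × (6/8) = 9.2 × 0.750000 = 6.9000
plastic resin: 18.3 × (1/1) = 18.3 × 1.000000 = 18.3000
Index = Σ wᵢ·(p₁ᵢ/p₀ᵢ) = 63.1648 + 24.5000 + 6.9000 + 18.3000 = 112.8648

112.86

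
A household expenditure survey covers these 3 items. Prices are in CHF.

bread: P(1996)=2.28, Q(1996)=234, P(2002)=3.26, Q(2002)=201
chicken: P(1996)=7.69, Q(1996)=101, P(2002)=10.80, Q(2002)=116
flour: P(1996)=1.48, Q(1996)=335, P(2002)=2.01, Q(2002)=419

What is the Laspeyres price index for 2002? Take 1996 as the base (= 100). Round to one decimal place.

Laspeyres price index uses base-period quantities as weights.
ΣP(2002)·Q(1996) = 3.26×234 + 10.80×101 + 2.01×335 = 762.84 + 1090.8 + 673.35 = 2526.99
ΣP(1996)·Q(1996) = 2.28×234 + 7.69×101 + 1.48×335 = 533.52 + 776.69 + 495.8 = 1806.01
Index = 2526.99 / 1806.01 × 100 = 139.9212

139.9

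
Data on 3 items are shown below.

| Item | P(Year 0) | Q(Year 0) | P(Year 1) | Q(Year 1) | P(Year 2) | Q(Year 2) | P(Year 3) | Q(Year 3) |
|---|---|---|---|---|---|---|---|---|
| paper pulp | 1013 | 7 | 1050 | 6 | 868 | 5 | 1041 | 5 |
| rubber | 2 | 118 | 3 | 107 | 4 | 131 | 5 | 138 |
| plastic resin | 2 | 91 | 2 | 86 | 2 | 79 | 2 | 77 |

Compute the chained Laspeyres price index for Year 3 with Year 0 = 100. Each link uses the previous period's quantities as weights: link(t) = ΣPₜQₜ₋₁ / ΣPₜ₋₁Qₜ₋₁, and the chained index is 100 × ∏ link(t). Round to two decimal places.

Link Year 0→Year 1:
ΣP(Year 1)Q(Year 0) = 1050×7 + 3×118 + 2×91 = 7350 + 354 + 182 = 7886
ΣP(Year 0)Q(Year 0) = 1013×7 + 2×118 + 2×91 = 7091 + 236 + 182 = 7509
link = 7886/7509 = 1.050206
Link Year 1→Year 2:
ΣP(Year 2)Q(Year 1) = 868×6 + 4×107 + 2×86 = 5208 + 428 + 172 = 5808
ΣP(Year 1)Q(Year 1) = 1050×6 + 3×107 + 2×86 = 6300 + 321 + 172 = 6793
link = 5808/6793 = 0.854998
Link Year 2→Year 3:
ΣP(Year 3)Q(Year 2) = 1041×5 + 5×131 + 2×79 = 5205 + 655 + 158 = 6018
ΣP(Year 2)Q(Year 2) = 868×5 + 4×131 + 2×79 = 4340 + 524 + 158 = 5022
link = 6018/5022 = 1.198327
Chained index = 100 × 1.050206 × 0.854998 × 1.198327 = 107.6007

107.60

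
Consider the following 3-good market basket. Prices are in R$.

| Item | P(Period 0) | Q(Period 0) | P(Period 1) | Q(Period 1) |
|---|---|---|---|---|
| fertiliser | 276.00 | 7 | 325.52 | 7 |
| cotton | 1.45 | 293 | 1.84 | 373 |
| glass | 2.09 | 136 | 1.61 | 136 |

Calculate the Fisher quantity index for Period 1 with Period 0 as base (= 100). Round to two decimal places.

104.62

Laspeyres component (base-period weights):
ΣP(Period 0)Q(Period 1) = 276.00×7 + 1.45×373 + 2.09×136 = 1932 + 540.85 + 284.24 = 2757.09
ΣP(Period 0)Q(Period 0) = 276.00×7 + 1.45×293 + 2.09×136 = 1932 + 424.85 + 284.24 = 2641.09
L = 2757.09 / 2641.09 × 100 = 104.3921
Paasche component (current-period weights):
ΣP(Period 1)Q(Period 1) = 325.52×7 + 1.84×373 + 1.61×136 = 2278.64 + 686.32 + 218.96 = 3183.92
ΣP(Period 1)Q(Period 0) = 325.52×7 + 1.84×293 + 1.61×136 = 2278.64 + 539.12 + 218.96 = 3036.72
P = 3183.92 / 3036.72 × 100 = 104.8473
Fisher = √(L × P) = √(104.3921 × 104.8473) = 104.6195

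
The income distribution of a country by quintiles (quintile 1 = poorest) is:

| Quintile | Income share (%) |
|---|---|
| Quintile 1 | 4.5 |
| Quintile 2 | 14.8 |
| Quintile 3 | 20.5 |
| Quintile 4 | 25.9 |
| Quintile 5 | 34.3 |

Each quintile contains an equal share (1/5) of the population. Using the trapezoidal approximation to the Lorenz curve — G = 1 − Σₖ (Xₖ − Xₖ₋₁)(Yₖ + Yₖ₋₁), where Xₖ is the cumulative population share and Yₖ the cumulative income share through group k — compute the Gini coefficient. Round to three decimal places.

Cumulative income shares Yₖ: 0.0450, 0.1930, 0.3980, 0.6570, 1.0000
Σ (Xₖ−Xₖ₋₁)(Yₖ+Yₖ₋₁) = (1/5)(0.0450+0.0000) + (1/5)(0.1930+0.0450) + (1/5)(0.3980+0.1930) + (1/5)(0.6570+0.3980) + (1/5)(1.0000+0.6570)
  = 0.0090 + 0.0476 + 0.1182 + 0.2110 + 0.3314 = 0.7172
G = 1 − 0.7172 = 0.2828

0.283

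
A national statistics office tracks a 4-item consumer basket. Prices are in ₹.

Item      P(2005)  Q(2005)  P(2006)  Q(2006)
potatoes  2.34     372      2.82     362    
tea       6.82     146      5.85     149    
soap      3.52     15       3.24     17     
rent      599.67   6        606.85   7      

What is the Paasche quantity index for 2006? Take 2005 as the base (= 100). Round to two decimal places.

110.78

Paasche quantity index uses current-period prices as weights.
ΣP(2006)·Q(2006) = 2.82×362 + 5.85×149 + 3.24×17 + 606.85×7 = 1020.84 + 871.65 + 55.08 + 4247.95 = 6195.52
ΣP(2006)·Q(2005) = 2.82×372 + 5.85×146 + 3.24×15 + 606.85×6 = 1049.04 + 854.1 + 48.6 + 3641.1 = 5592.84
Index = 6195.52 / 5592.84 × 100 = 110.7759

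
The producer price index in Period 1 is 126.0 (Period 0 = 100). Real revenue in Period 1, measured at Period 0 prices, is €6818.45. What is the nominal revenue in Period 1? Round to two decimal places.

8591.25

Nominal = Real × (Index/100) = 6818.45 × (126.0/100)
        = 6818.45 × 1.260 = 8591.2470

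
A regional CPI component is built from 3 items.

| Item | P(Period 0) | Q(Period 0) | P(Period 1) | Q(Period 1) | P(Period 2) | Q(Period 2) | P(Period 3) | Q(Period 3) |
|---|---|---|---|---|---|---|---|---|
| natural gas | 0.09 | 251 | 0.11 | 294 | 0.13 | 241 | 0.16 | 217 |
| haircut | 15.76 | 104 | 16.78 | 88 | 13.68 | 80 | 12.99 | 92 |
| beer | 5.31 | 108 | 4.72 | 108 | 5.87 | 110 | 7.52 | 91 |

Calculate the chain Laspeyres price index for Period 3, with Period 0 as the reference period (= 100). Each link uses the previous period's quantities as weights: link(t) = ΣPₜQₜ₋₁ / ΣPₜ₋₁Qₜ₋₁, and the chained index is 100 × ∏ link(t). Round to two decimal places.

102.05

Link Period 0→Period 1:
ΣP(Period 1)Q(Period 0) = 0.11×251 + 16.78×104 + 4.72×108 = 27.61 + 1745.12 + 509.76 = 2282.49
ΣP(Period 0)Q(Period 0) = 0.09×251 + 15.76×104 + 5.31×108 = 22.59 + 1639.04 + 573.48 = 2235.11
link = 2282.49/2235.11 = 1.021198
Link Period 1→Period 2:
ΣP(Period 2)Q(Period 1) = 0.13×294 + 13.68×88 + 5.87×108 = 38.22 + 1203.84 + 633.96 = 1876.02
ΣP(Period 1)Q(Period 1) = 0.11×294 + 16.78×88 + 4.72×108 = 32.34 + 1476.64 + 509.76 = 2018.74
link = 1876.02/2018.74 = 0.929302
Link Period 2→Period 3:
ΣP(Period 3)Q(Period 2) = 0.16×241 + 12.99×80 + 7.52×110 = 38.56 + 1039.2 + 827.2 = 1904.96
ΣP(Period 2)Q(Period 2) = 0.13×241 + 13.68×80 + 5.87×110 = 31.33 + 1094.4 + 645.7 = 1771.43
link = 1904.96/1771.43 = 1.075380
Chained index = 100 × 1.021198 × 0.929302 × 1.075380 = 102.0537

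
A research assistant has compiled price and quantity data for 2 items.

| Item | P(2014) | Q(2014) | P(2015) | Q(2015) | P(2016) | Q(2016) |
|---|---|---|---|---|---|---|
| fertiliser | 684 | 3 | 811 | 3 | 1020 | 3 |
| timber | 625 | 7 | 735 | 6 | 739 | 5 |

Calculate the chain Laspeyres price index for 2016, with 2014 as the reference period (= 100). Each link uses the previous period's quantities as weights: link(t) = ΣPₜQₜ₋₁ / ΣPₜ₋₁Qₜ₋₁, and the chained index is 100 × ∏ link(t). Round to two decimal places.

Link 2014→2015:
ΣP(2015)Q(2014) = 811×3 + 735×7 = 2433 + 5145 = 7578
ΣP(2014)Q(2014) = 684×3 + 625×7 = 2052 + 4375 = 6427
link = 7578/6427 = 1.179088
Link 2015→2016:
ΣP(2016)Q(2015) = 1020×3 + 739×6 = 3060 + 4434 = 7494
ΣP(2015)Q(2015) = 811×3 + 735×6 = 2433 + 4410 = 6843
link = 7494/6843 = 1.095134
Chained index = 100 × 1.179088 × 1.095134 = 129.1259

129.13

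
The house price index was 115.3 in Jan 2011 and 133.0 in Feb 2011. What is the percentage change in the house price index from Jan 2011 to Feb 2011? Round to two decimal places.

Change = (133.0 − 115.3) / 115.3 × 100
       = 17.7 / 115.3 × 100 = 15.3513%

15.35%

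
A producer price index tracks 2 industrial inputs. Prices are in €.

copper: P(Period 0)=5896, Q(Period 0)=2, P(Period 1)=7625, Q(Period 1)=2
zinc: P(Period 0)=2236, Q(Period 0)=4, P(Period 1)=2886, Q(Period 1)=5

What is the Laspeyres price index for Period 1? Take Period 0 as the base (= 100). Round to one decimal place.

Laspeyres price index uses base-period quantities as weights.
ΣP(Period 1)·Q(Period 0) = 7625×2 + 2886×4 = 15250 + 11544 = 26794
ΣP(Period 0)·Q(Period 0) = 5896×2 + 2236×4 = 11792 + 8944 = 20736
Index = 26794 / 20736 × 100 = 129.2149

129.2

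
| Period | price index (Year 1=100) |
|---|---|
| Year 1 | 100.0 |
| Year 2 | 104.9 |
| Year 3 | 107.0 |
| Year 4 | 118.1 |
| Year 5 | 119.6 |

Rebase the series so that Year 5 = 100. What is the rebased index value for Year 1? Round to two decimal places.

Rebased(Year 1) = 100.0 / 119.6 × 100 = 83.6120

83.61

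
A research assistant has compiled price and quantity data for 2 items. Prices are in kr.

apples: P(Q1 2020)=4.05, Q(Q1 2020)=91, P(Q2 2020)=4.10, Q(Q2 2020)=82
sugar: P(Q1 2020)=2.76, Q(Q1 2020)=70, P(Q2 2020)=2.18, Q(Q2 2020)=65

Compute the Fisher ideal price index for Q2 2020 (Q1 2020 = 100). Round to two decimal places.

Laspeyres component (base-period weights):
ΣP(Q2 2020)Q(Q1 2020) = 4.10×91 + 2.18×70 = 373.1 + 152.6 = 525.7
ΣP(Q1 2020)Q(Q1 2020) = 4.05×91 + 2.76×70 = 368.55 + 193.2 = 561.75
L = 525.7 / 561.75 × 100 = 93.5826
Paasche component (current-period weights):
ΣP(Q2 2020)Q(Q2 2020) = 4.10×82 + 2.18×65 = 336.2 + 141.7 = 477.9
ΣP(Q1 2020)Q(Q2 2020) = 4.05×82 + 2.76×65 = 332.1 + 179.4 = 511.5
P = 477.9 / 511.5 × 100 = 93.4311
Fisher = √(L × P) = √(93.5826 × 93.4311) = 93.5068

93.51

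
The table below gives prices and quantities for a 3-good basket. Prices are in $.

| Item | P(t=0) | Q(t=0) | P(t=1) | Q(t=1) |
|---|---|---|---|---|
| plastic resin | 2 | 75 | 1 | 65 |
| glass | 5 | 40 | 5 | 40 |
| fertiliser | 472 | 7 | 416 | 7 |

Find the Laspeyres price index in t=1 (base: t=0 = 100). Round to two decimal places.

87.22

Laspeyres price index uses base-period quantities as weights.
ΣP(t=1)·Q(t=0) = 1×75 + 5×40 + 416×7 = 75 + 200 + 2912 = 3187
ΣP(t=0)·Q(t=0) = 2×75 + 5×40 + 472×7 = 150 + 200 + 3304 = 3654
Index = 3187 / 3654 × 100 = 87.2195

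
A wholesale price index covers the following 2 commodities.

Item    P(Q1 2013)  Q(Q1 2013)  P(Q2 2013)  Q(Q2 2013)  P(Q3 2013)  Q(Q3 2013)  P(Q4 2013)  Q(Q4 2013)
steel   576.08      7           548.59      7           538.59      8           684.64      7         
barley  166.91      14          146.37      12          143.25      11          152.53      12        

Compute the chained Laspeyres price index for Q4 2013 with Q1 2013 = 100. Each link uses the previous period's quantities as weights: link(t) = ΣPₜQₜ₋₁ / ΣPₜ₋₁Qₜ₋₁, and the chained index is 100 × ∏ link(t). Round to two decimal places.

Link Q1 2013→Q2 2013:
ΣP(Q2 2013)Q(Q1 2013) = 548.59×7 + 146.37×14 = 3840.13 + 2049.18 = 5889.31
ΣP(Q1 2013)Q(Q1 2013) = 576.08×7 + 166.91×14 = 4032.56 + 2336.74 = 6369.3
link = 5889.31/6369.3 = 0.924640
Link Q2 2013→Q3 2013:
ΣP(Q3 2013)Q(Q2 2013) = 538.59×7 + 143.25×12 = 3770.13 + 1719 = 5489.13
ΣP(Q2 2013)Q(Q2 2013) = 548.59×7 + 146.37×12 = 3840.13 + 1756.44 = 5596.57
link = 5489.13/5596.57 = 0.980803
Link Q3 2013→Q4 2013:
ΣP(Q4 2013)Q(Q3 2013) = 684.64×8 + 152.53×11 = 5477.12 + 1677.83 = 7154.95
ΣP(Q3 2013)Q(Q3 2013) = 538.59×8 + 143.25×11 = 4308.72 + 1575.75 = 5884.47
link = 7154.95/5884.47 = 1.215904
Chained index = 100 × 0.924640 × 0.980803 × 1.215904 = 110.2690

110.27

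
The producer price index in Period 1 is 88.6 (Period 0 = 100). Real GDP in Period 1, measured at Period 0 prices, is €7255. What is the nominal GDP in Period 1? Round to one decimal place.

Nominal = Real × (Index/100) = 7255 × (88.6/100)
        = 7255 × 0.886 = 6427.9300

6427.9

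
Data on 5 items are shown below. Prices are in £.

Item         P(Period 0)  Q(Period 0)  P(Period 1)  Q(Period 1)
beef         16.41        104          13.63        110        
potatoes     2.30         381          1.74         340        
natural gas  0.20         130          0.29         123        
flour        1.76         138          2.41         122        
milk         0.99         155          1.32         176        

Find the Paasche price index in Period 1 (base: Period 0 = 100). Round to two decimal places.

88.41

Paasche price index uses current-period quantities as weights.
ΣP(Period 1)·Q(Period 1) = 13.63×110 + 1.74×340 + 0.29×123 + 2.41×122 + 1.32×176 = 1499.3 + 591.6 + 35.67 + 294.02 + 232.32 = 2652.91
ΣP(Period 0)·Q(Period 1) = 16.41×110 + 2.30×340 + 0.20×123 + 1.76×122 + 0.99×176 = 1805.1 + 782 + 24.6 + 214.72 + 174.24 = 3000.66
Index = 2652.91 / 3000.66 × 100 = 88.4109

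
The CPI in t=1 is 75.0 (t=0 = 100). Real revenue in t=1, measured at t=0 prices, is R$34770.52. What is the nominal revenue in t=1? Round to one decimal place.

Nominal = Real × (Index/100) = 34770.52 × (75.0/100)
        = 34770.52 × 0.750 = 26077.8900

26077.9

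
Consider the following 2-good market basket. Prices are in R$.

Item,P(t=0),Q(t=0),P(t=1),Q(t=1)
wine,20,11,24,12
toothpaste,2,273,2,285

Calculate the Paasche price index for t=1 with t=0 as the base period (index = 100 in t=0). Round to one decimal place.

105.9

Paasche price index uses current-period quantities as weights.
ΣP(t=1)·Q(t=1) = 24×12 + 2×285 = 288 + 570 = 858
ΣP(t=0)·Q(t=1) = 20×12 + 2×285 = 240 + 570 = 810
Index = 858 / 810 × 100 = 105.9259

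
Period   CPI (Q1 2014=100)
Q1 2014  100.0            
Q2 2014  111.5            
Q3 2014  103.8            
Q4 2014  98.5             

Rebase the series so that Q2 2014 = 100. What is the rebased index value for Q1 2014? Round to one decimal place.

Rebased(Q1 2014) = 100.0 / 111.5 × 100 = 89.6861

89.7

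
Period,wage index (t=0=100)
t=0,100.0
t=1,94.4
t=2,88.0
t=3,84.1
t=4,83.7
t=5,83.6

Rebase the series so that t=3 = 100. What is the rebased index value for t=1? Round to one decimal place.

Rebased(t=1) = 94.4 / 84.1 × 100 = 112.2473

112.2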